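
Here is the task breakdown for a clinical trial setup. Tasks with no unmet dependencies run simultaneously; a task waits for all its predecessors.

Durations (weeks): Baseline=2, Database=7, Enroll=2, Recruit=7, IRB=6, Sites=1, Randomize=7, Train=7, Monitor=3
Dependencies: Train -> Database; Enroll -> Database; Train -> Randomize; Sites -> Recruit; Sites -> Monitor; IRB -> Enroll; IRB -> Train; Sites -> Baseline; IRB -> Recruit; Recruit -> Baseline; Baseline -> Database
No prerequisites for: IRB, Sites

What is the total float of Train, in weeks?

The longest chain is IRB→Recruit→Baseline→Database = 6+7+2+7 = 22; overall finish 22 weeks.
Longest path through Train: 20 weeks (earliest finish 13, latest finish 15).
So Train can slip 15 − 13 = 2 weeks.

2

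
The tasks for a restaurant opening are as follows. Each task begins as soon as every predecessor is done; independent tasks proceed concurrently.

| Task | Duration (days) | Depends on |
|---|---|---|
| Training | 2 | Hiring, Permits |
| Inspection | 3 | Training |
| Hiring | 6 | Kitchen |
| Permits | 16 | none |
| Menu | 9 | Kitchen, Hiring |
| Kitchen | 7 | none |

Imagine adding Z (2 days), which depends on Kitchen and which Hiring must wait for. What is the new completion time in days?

Originally the plan takes 22 days.
With Z inserted, Hiring now waits for max(Kitchen, Z).
New critical path: Kitchen→Z→Hiring→Menu = 7+2+6+9 = 24 ⇒ 24 days.

24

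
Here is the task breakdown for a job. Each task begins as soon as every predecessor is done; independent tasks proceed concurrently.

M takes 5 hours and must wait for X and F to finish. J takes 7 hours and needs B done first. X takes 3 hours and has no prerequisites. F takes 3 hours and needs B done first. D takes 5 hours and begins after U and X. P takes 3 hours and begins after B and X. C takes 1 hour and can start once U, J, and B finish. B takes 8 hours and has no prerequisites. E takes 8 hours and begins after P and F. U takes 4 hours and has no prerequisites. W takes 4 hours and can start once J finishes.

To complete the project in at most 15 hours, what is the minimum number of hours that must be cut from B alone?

4

Current finish: 19 hours; target: 15.
B is on every critical path, so each hour cut from B cuts the finish by one (this holds down to a finish of 14).
Need 19 − 15 = 4 hours off B → B becomes 4 hours, finish becomes 15.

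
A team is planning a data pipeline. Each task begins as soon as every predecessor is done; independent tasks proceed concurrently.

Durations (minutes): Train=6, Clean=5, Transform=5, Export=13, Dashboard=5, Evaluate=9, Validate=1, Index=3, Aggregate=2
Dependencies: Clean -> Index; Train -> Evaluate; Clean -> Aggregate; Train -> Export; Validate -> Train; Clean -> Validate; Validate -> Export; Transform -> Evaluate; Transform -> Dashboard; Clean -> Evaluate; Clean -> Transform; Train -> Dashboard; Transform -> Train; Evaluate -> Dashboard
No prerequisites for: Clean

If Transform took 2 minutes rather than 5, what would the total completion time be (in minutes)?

27

The binding path is Clean→Transform→Train→Evaluate→Dashboard = 5+5+6+9+5 = 30; finish at 30 minutes.
Transform lies on that path, so at 2 minutes the path becomes 27 minutes.
The critical path is still Clean→Transform→Train→Evaluate→Dashboard; finish is now 27 minutes.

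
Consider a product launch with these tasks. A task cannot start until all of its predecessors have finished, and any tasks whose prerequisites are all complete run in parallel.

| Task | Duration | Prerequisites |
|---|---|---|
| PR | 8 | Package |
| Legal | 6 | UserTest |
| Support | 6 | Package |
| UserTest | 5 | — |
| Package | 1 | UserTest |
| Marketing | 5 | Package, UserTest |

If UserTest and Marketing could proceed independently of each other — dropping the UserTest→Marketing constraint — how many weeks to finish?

Before: longest chain UserTest→Package→PR = 5+1+8 = 14, finish 14.
Dropping UserTest→Marketing doesn't change Marketing's earliest start (6); another predecessor still binds.
After: UserTest→Package→PR = 5+1+8 = 14 → 14 weeks.

14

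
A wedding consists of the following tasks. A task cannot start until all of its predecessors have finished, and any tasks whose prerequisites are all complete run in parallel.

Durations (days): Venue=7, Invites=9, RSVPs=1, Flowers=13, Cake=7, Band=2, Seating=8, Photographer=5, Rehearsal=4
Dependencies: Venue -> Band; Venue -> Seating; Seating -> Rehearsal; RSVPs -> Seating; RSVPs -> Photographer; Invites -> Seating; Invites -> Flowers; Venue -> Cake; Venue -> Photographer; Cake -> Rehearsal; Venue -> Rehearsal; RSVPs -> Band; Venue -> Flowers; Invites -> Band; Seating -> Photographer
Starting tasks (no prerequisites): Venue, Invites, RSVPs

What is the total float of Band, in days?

11

Critical path: Invites→Flowers = 9+13 = 22, so the finish is 22 days.
Longest path through Band: 11 days (earliest finish 11, latest finish 22).
Slack of Band = 20 − 9 = 11 days.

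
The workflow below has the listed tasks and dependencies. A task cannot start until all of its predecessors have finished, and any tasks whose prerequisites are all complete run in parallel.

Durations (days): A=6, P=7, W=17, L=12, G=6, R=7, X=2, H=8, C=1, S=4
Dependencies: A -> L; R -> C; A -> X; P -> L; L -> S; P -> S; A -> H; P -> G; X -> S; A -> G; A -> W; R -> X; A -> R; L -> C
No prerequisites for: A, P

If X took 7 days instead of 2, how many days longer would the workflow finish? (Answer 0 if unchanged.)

1

Baseline: A→W = 6+17 = 23 → 23 days.
The longest path through X is only 19 days, so X has float 4.
Now A→R→X→S = 6+7+7+4 = 24 is longest, so the finish becomes 24 days.
Change in finish: 24 − 23 = +1 days.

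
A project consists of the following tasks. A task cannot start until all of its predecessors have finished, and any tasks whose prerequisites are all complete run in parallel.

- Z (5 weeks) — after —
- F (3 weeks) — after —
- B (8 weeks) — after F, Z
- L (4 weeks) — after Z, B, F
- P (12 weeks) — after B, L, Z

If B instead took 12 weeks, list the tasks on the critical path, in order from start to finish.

Baseline: Z→B→L→P = 5+8+4+12 = 29 → 29 weeks.
Since B is critical, the +4 change carries straight to that chain (now 33 weeks).
That remains the longest chain; total 33 weeks.

Z, B, L, P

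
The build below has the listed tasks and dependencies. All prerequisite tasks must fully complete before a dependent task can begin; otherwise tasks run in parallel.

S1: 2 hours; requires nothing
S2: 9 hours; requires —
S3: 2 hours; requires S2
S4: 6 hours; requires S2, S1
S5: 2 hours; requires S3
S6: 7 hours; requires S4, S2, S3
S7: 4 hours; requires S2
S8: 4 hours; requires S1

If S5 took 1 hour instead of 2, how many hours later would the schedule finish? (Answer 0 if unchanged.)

Baseline: S2→S4→S6 = 9+6+7 = 22 → 22 hours.
S5 has 9 hours of float (longest path through it is 13).
The critical path is still S2→S4→S6; finish is now 22 hours.
Change in finish: 22 − 22 = +0 hours.

0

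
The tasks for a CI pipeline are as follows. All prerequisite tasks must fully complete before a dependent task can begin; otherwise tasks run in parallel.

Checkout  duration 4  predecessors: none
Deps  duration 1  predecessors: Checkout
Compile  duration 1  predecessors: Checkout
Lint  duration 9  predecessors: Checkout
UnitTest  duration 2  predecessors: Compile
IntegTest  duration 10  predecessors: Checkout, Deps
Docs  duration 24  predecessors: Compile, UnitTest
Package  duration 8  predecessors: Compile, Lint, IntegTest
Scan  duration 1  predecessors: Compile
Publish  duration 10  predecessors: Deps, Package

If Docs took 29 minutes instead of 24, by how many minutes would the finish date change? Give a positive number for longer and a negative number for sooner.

The binding path is Checkout→Deps→IntegTest→Package→Publish = 4+1+10+8+10 = 33; finish at 33 minutes.
The longest path through Docs is only 31 minutes, so Docs has float 2.
Now Checkout→Compile→UnitTest→Docs = 4+1+2+29 = 36 is longest, so the finish becomes 36 minutes.
Change in finish: 36 − 33 = +3 minutes.

3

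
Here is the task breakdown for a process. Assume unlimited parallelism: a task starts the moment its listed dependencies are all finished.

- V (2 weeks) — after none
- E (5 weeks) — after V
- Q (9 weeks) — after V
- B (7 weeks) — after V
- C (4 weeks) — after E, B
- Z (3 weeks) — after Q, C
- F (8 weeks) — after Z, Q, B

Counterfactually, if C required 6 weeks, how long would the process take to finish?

As given, the longest chain is V→B→C→Z→F = 2+7+4+3+8 = 24, so the finish is 24 weeks.
C lies on that path, so at 6 weeks the path becomes 26 weeks.
That remains the longest chain; total 26 weeks.

26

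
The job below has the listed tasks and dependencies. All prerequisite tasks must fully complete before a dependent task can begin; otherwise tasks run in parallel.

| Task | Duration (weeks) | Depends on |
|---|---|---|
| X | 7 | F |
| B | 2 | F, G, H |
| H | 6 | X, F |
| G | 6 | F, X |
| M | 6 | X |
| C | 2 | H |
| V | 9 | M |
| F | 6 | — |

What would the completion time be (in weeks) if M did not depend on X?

21

Original critical path: F→X→M→V = 6+7+6+9 = 28 ⇒ 28 weeks.
Without X→M, M's earliest start moves from 13 to 0.
After: F→X→G→B = 6+7+6+2 = 21 → 21 weeks.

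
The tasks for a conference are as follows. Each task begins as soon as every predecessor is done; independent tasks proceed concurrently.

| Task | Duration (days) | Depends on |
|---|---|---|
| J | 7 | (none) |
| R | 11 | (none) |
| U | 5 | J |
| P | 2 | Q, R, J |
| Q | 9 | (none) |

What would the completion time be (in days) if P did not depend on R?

12

Original critical path: R→P = 11+2 = 13 ⇒ 13 days.
Without R→P, P's earliest start moves from 11 to 9.
The longest chain is now J→U = 7+5 = 12, so the schedule takes 12 days.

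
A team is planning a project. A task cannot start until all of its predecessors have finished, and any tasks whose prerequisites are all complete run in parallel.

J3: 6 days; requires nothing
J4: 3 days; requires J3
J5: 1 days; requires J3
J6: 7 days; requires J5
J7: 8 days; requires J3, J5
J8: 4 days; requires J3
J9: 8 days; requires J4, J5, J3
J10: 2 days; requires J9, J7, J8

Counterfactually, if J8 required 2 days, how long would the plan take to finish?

Critical path before the change: J3→J4→J9→J10 = 6+3+8+2 = 19 giving 19 days.
The longest path through J8 is only 12 days, so J8 has float 7.
No other chain overtakes it, so the finish is 19 days.

19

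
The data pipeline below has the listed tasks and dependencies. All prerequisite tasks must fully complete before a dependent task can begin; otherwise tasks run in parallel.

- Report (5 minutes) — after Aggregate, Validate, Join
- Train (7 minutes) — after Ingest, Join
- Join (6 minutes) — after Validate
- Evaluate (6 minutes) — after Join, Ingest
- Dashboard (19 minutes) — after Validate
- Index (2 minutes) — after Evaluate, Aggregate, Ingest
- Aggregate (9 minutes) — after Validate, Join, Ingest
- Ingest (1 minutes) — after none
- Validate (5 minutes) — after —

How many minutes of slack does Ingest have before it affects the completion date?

Critical path: Validate→Join→Aggregate→Report = 5+6+9+5 = 25, so the finish is 25 minutes.
The longest chain containing Ingest totals 15 minutes.
So Ingest can slip 11 − 1 = 10 minutes.

10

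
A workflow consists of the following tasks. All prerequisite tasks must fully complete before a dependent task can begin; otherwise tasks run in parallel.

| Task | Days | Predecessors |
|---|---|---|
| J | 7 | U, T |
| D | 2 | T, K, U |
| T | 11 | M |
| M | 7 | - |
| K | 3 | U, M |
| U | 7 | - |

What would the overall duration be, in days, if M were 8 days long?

26

Actual critical path: M→T→J = 7+11+7 = 25 ⇒ 25 days.
M lies on that path, so at 8 days the path becomes 26 days.
The critical path is still M→T→J; finish is now 26 days.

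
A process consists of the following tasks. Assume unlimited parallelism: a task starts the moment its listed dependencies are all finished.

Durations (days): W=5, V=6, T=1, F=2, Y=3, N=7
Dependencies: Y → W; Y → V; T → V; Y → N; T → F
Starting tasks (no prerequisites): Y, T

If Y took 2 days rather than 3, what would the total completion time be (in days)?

9

Baseline: Y→N = 3+7 = 10 → 10 days.
Y is on the critical path; changing it to 2 makes that path 9 days.
No other chain overtakes it, so the finish is 9 days.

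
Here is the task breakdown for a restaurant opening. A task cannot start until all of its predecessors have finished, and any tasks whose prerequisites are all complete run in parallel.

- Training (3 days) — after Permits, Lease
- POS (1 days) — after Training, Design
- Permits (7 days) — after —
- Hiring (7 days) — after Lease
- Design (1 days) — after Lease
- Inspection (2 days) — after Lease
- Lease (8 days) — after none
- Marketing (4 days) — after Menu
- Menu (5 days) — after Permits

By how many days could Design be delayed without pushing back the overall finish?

6

The longest chain is Permits→Menu→Marketing = 7+5+4 = 16; overall finish 16 days.
Design finishes as early as 9 and must finish by 15.
So Design can slip 15 − 9 = 6 days.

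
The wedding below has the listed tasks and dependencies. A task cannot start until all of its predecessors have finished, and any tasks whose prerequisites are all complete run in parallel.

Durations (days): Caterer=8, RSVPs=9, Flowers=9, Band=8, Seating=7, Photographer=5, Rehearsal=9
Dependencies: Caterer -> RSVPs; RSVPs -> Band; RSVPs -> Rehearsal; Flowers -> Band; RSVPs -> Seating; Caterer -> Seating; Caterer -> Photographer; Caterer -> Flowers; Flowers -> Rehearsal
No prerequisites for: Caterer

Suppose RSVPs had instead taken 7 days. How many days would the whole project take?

Critical path before the change: Caterer→RSVPs→Rehearsal = 8+9+9 = 26 giving 26 days.
RSVPs is on the critical path; changing it to 7 makes that path 24 days.
The binding chain switches to Caterer→Flowers→Rehearsal = 8+9+9 = 26; finish 26 days.

26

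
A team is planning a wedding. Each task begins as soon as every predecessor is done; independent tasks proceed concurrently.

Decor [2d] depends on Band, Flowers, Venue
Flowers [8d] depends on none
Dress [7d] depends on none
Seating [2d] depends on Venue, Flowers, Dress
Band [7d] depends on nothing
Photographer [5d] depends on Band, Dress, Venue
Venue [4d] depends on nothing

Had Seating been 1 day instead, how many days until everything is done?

12

As given, the longest chain is Dress→Photographer = 7+5 = 12, so the finish is 12 days.
Seating has 2 days of float (longest path through it is 10).
No other chain overtakes it, so the finish is 12 days.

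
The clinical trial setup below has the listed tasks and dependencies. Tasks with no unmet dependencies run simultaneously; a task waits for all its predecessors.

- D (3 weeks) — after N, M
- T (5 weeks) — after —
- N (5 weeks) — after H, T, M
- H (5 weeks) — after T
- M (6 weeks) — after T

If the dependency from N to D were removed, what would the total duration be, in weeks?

Original critical path: T→M→N→D = 5+6+5+3 = 19 ⇒ 19 weeks.
Without N→D, D's earliest start moves from 16 to 11.
New critical path: T→M→N = 5+6+5 = 16 ⇒ 16 weeks.

16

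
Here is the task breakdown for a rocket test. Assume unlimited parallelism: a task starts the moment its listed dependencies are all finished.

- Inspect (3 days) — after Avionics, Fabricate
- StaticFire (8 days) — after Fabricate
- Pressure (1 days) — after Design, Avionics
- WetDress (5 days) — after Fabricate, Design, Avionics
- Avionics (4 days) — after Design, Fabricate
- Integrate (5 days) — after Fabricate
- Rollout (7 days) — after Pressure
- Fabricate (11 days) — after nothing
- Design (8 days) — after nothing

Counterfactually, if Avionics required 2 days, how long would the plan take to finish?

Critical path before the change: Fabricate→Avionics→Pressure→Rollout = 11+4+1+7 = 23 giving 23 days.
Avionics lies on that path, so at 2 days the path becomes 21 days.
That remains the longest chain; total 21 days.

21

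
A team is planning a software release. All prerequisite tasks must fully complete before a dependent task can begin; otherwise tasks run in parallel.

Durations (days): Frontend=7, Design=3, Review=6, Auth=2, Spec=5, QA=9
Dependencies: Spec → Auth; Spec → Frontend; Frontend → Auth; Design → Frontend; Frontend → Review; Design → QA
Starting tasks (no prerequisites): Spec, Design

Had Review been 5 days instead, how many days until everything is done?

The binding path is Spec→Frontend→Review = 5+7+6 = 18; finish at 18 days.
Review is on the critical path; changing it to 5 makes that path 17 days.
The critical path is still Spec→Frontend→Review; finish is now 17 days.

17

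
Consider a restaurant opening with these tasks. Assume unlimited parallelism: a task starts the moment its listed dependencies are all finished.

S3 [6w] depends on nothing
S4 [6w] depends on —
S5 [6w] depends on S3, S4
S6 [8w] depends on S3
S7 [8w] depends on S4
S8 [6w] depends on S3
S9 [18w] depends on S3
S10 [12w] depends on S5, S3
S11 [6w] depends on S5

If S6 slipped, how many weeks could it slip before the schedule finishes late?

10

S3→S5→S10 = 6+6+12 = 24 sets the makespan at 24 weeks.
Longest path through S6: 14 weeks (earliest finish 14, latest finish 24).
Float = 24 − 14 = 10.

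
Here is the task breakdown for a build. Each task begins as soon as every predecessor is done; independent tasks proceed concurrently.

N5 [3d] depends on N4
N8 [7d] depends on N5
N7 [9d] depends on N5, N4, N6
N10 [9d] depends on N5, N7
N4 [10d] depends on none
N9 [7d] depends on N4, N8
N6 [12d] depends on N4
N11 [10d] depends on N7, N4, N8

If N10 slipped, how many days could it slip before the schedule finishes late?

1

The longest chain is N4→N6→N7→N11 = 10+12+9+10 = 41; overall finish 41 days.
N10 finishes as early as 40 and must finish by 41.
So N10 can slip 41 − 40 = 1 day.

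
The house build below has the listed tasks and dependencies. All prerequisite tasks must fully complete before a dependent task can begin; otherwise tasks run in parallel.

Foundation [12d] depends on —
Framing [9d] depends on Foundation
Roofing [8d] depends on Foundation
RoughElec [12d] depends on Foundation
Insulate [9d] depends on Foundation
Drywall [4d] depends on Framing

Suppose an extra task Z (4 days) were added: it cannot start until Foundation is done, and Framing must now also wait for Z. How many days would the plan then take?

29

Originally the plan takes 25 days.
With Z inserted, Framing now waits for max(Foundation, Z).
New critical path: Foundation→Z→Framing→Drywall = 12+4+9+4 = 29 ⇒ 29 days.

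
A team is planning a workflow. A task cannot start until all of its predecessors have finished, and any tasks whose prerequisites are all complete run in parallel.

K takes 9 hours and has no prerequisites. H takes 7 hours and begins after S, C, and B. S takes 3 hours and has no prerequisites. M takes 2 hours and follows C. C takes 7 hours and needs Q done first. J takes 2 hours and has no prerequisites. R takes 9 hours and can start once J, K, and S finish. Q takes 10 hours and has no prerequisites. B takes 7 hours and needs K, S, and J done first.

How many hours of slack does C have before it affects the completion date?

0

The longest chain is Q→C→H = 10+7+7 = 24; overall finish 24 hours.
Longest path through C: 24 hours (earliest finish 17, latest finish 17).
So C can slip 17 − 17 = 0 hours.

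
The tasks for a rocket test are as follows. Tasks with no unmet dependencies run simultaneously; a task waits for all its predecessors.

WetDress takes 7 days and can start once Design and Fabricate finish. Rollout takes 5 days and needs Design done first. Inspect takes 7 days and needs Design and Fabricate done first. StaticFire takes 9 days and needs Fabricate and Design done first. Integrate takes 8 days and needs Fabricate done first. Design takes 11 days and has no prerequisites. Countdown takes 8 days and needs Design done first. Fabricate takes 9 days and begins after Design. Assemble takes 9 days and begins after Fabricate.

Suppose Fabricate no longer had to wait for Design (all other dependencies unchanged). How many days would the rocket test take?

With the dependency in place, Design→Fabricate→Assemble = 11+9+9 = 29 sets the finish at 29 days.
Without Design→Fabricate, Fabricate's earliest start moves from 11 to 0.
After: Design→StaticFire = 11+9 = 20 → 20 days.

20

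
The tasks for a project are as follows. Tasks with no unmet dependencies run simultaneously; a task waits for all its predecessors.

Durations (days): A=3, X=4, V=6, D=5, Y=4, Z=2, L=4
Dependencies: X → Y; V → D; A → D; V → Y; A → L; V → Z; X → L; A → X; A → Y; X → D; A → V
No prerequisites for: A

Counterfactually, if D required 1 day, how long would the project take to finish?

Baseline: A→V→D = 3+6+5 = 14 → 14 days.
D is on the critical path; changing it to 1 makes that path 10 days.
Now A→V→Y = 3+6+4 = 13 is longest, so the finish becomes 13 days.

13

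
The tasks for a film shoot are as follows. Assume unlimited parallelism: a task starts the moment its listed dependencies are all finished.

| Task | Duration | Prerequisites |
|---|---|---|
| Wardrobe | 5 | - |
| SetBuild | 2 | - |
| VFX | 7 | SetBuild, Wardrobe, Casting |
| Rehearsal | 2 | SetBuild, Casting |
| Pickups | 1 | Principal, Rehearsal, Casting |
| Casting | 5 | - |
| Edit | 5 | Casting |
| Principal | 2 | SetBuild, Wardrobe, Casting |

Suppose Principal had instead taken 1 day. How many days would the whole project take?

Baseline: Casting→VFX = 5+7 = 12 → 12 days.
The longest path through Principal is only 8 days, so Principal has float 4.
No other chain overtakes it, so the finish is 12 days.

12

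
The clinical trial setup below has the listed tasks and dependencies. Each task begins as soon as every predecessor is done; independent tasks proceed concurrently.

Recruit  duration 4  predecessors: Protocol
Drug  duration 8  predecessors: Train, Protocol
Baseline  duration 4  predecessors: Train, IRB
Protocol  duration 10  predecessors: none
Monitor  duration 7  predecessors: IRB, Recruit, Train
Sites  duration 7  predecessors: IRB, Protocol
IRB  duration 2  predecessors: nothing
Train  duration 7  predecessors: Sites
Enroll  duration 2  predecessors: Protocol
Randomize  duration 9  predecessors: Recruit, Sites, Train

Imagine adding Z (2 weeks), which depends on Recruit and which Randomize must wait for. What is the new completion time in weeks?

Originally the project takes 33 weeks.
With Z inserted, Randomize now waits for max(Recruit, Sites, Train, Z).
New critical path: Protocol→Sites→Train→Randomize = 10+7+7+9 = 33 ⇒ 33 weeks.

33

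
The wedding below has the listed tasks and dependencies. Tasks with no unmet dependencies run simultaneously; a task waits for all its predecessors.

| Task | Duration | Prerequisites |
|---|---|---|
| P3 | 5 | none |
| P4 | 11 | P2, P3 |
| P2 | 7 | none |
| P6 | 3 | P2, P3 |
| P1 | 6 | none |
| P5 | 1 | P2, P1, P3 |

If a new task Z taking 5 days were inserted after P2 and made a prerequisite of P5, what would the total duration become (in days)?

18

Originally the project takes 18 days.
With Z inserted, P5 now waits for max(P2, P1, P3, Z).
New critical path: P2→P4 = 7+11 = 18 ⇒ 18 days.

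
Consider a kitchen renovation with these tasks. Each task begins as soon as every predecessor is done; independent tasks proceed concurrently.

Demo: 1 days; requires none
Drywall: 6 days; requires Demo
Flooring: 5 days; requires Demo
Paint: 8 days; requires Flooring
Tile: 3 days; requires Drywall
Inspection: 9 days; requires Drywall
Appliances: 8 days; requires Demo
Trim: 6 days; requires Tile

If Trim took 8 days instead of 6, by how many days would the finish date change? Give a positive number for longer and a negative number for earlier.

The binding path is Demo→Drywall→Tile→Trim = 1+6+3+6 = 16; finish at 16 days.
Trim is on the critical path; changing it to 8 makes that path 18 days.
No other chain overtakes it, so the finish is 18 days.
Change in finish: 18 − 16 = +2 days.

2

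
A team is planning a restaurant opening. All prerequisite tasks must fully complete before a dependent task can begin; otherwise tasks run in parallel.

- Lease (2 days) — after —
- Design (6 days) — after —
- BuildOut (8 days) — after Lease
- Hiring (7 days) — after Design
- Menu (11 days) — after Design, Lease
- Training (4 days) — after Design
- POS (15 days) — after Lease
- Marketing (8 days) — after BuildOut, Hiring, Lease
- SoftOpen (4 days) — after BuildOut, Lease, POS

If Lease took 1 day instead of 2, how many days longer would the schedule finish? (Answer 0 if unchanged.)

Critical path before the change: Lease→POS→SoftOpen = 2+15+4 = 21 giving 21 days.
Since Lease is critical, the -1 change carries straight to that chain (now 20 days).
Now Design→Hiring→Marketing = 6+7+8 = 21 is longest, so the finish becomes 21 days.
Change in finish: 21 − 21 = +0 days.

0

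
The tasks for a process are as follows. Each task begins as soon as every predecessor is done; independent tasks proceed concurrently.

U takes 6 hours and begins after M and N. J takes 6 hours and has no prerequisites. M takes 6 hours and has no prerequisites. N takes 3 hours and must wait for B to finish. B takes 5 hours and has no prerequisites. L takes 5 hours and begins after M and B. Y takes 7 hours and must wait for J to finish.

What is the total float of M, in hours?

2

B→N→U = 5+3+6 = 14 sets the makespan at 14 hours.
The longest chain containing M totals 12 hours.
So M can slip 8 − 6 = 2 hours.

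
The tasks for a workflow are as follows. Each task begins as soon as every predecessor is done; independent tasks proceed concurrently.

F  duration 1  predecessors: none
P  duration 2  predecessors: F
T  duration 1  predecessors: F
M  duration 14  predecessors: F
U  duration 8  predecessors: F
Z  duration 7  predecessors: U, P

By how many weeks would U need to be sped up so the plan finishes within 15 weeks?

Current finish: 16 weeks; target: 15.
U is on every critical path, so each week cut from U cuts the finish by one (this holds down to a finish of 15).
Need 16 − 15 = 1 week off U → U becomes 7 weeks, finish becomes 15.

1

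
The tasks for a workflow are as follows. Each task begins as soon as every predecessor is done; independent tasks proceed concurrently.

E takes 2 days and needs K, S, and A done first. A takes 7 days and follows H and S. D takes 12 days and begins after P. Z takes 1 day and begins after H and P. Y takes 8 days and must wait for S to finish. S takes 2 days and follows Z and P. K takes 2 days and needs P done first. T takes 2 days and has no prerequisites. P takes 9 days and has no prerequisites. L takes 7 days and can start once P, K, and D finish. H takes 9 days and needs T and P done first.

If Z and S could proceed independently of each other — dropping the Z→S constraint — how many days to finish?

With the dependency in place, P→H→Z→S→A→E = 9+9+1+2+7+2 = 30 sets the finish at 30 days.
Without Z→S, S's earliest start moves from 19 to 9.
New critical path: P→D→L = 9+12+7 = 28 ⇒ 28 days.

28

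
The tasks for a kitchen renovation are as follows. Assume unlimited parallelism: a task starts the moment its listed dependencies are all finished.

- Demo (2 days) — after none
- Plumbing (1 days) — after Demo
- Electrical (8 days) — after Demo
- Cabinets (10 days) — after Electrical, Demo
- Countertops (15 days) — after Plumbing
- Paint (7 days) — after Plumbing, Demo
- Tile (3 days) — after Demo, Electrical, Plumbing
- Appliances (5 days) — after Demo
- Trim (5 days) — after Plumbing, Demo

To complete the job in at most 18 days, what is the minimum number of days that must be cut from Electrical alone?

2

Current finish: 20 days; target: 18.
Electrical is on every critical path, so each day cut from Electrical cuts the finish by one (this holds down to a finish of 18).
Need 20 − 18 = 2 days off Electrical → Electrical becomes 6 days, finish becomes 18.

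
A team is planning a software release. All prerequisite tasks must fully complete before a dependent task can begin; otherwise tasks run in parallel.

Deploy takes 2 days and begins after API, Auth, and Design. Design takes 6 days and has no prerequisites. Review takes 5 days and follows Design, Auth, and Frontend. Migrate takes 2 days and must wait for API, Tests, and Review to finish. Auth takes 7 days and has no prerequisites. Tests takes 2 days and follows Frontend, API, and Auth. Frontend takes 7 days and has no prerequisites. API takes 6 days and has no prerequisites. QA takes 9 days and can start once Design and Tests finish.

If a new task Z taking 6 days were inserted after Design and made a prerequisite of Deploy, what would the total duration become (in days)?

Originally the plan takes 18 days.
With Z inserted, Deploy now waits for max(API, Auth, Design, Z).
New critical path: Frontend→Tests→QA = 7+2+9 = 18 ⇒ 18 days.

18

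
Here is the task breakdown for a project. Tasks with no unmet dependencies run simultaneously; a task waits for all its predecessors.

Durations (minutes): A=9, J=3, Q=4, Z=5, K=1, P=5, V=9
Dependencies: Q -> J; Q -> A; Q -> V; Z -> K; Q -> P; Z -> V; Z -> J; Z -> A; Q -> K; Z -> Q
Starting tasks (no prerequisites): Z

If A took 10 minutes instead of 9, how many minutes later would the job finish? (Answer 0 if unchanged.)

Critical path before the change: Z→Q→A = 5+4+9 = 18 giving 18 minutes.
Since A is critical, the +1 change carries straight to that chain (now 19 minutes).
The critical path is still Z→Q→A; finish is now 19 minutes.
Change in finish: 19 − 18 = +1 minutes.

1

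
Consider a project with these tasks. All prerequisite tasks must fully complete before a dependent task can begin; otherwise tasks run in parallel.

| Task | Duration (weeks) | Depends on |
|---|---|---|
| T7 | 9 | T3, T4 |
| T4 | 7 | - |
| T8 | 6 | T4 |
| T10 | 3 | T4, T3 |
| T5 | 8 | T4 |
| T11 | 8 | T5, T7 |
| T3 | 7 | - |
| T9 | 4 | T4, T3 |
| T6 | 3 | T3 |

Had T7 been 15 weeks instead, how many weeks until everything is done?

The binding path is T3→T7→T11 = 7+9+8 = 24; finish at 24 weeks.
T7 lies on that path, so at 15 weeks the path becomes 30 weeks.
That remains the longest chain; total 30 weeks.

30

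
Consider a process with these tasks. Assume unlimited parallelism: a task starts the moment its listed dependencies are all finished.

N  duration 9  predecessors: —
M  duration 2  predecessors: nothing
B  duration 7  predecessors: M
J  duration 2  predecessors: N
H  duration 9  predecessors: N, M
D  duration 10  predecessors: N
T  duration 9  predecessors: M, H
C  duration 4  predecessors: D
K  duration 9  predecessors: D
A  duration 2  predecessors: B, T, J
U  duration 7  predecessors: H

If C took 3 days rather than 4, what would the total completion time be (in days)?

29

Actual critical path: N→H→T→A = 9+9+9+2 = 29 ⇒ 29 days.
C is off the critical path — its longest chain is 23 days, giving 6 of slack.
That remains the longest chain; total 29 days.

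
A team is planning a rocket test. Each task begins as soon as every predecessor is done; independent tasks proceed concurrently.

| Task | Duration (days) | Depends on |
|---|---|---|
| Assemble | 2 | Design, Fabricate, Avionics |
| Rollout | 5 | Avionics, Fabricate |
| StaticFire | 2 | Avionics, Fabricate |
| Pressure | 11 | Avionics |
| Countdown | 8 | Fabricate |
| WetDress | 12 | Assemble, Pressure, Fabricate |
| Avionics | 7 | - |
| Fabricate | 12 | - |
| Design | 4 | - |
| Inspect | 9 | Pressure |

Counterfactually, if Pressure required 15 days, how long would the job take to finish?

Actual critical path: Avionics→Pressure→WetDress = 7+11+12 = 30 ⇒ 30 days.
Since Pressure is critical, the +4 change carries straight to that chain (now 34 days).
That remains the longest chain; total 34 days.

34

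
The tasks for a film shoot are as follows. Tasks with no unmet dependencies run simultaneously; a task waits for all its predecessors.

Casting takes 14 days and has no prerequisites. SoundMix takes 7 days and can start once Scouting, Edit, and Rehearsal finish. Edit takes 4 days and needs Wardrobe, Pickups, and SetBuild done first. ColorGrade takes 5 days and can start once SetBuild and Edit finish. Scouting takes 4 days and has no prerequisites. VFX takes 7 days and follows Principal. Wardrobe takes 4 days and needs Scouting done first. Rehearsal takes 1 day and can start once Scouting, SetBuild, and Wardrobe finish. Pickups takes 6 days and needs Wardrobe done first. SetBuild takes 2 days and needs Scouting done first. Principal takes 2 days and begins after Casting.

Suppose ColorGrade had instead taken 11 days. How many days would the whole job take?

Critical path before the change: Scouting→Wardrobe→Pickups→Edit→SoundMix = 4+4+6+4+7 = 25 giving 25 days.
ColorGrade is off the critical path — its longest chain is 23 days, giving 2 of slack.
The binding chain switches to Scouting→Wardrobe→Pickups→Edit→ColorGrade = 4+4+6+4+11 = 29; finish 29 days.

29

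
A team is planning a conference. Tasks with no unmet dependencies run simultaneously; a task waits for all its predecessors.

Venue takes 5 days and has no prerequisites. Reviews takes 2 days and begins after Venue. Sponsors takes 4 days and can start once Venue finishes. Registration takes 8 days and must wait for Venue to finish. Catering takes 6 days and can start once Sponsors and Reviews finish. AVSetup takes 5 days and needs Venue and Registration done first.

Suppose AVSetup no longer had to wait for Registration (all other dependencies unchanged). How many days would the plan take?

15

With the dependency in place, Venue→Registration→AVSetup = 5+8+5 = 18 sets the finish at 18 days.
Without Registration→AVSetup, AVSetup's earliest start moves from 13 to 5.
After: Venue→Sponsors→Catering = 5+4+6 = 15 → 15 days.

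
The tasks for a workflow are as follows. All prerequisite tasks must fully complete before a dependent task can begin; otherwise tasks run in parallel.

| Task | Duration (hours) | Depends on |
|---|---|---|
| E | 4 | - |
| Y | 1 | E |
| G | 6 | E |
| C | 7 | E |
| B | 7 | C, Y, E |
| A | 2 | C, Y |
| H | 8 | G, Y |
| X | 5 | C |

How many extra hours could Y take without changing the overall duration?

5

Critical path: E→G→H = 4+6+8 = 18, so the finish is 18 hours.
Longest path through Y: 13 hours (earliest finish 5, latest finish 10).
So Y can slip 10 − 5 = 5 hours.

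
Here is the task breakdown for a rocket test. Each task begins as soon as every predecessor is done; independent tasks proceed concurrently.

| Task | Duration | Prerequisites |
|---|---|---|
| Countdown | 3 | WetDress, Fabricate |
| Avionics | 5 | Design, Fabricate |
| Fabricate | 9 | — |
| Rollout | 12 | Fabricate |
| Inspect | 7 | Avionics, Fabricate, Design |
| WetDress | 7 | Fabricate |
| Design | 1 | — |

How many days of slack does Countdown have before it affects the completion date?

Fabricate→Avionics→Inspect = 9+5+7 = 21 sets the makespan at 21 days.
The longest chain containing Countdown totals 19 days.
Float = 21 − 19 = 2.

2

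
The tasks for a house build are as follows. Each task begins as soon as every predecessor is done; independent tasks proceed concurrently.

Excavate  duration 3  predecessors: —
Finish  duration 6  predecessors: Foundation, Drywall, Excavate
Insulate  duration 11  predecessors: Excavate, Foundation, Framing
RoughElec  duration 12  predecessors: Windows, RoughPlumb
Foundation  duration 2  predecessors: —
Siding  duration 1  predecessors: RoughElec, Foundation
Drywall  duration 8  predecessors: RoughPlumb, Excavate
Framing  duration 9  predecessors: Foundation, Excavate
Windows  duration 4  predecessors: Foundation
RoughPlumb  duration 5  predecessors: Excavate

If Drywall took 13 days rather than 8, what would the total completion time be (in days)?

27

Critical path before the change: Excavate→Framing→Insulate = 3+9+11 = 23 giving 23 days.
Drywall is off the critical path — its longest chain is 22 days, giving 1 of slack.
Now Excavate→RoughPlumb→Drywall→Finish = 3+5+13+6 = 27 is longest, so the finish becomes 27 days.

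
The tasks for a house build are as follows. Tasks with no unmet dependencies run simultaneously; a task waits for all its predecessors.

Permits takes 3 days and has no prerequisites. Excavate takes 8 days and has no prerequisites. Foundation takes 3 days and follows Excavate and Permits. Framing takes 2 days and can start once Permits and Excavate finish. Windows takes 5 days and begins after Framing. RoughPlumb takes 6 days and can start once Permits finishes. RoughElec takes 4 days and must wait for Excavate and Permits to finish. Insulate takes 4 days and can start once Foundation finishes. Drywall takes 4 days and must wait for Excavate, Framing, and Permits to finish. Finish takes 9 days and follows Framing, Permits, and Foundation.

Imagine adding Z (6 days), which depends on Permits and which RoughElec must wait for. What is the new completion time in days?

Originally the plan takes 20 days.
With Z inserted, RoughElec now waits for max(Excavate, Permits, Z).
New critical path: Excavate→Foundation→Finish = 8+3+9 = 20 ⇒ 20 days.

20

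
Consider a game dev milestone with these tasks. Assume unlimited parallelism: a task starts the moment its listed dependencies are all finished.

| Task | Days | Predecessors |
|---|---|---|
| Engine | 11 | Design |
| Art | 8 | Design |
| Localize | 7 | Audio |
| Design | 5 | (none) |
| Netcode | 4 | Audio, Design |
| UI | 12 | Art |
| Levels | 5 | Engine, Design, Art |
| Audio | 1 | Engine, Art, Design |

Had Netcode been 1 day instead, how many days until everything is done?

As given, the longest chain is Design→Art→UI = 5+8+12 = 25, so the finish is 25 days.
The longest path through Netcode is only 21 days, so Netcode has float 4.
That remains the longest chain; total 25 days.

25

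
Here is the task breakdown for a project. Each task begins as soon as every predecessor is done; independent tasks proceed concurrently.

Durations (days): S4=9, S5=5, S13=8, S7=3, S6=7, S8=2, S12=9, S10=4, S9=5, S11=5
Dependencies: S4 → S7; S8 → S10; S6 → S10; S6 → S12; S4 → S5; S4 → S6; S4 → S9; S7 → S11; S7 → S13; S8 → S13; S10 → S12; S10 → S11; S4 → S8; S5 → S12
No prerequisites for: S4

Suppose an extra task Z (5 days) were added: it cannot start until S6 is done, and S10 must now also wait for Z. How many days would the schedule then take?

Originally the schedule takes 29 days.
With Z inserted, S10 now waits for max(S8, S6, Z).
New critical path: S4→S6→Z→S10→S12 = 9+7+5+4+9 = 34 ⇒ 34 days.

34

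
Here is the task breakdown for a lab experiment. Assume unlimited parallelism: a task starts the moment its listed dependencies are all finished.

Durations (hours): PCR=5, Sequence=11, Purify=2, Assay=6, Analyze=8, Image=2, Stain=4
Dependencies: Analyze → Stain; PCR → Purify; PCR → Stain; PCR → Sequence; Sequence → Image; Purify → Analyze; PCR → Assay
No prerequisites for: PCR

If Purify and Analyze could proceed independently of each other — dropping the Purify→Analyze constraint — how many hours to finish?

18

Before: longest chain PCR→Purify→Analyze→Stain = 5+2+8+4 = 19, finish 19.
Without Purify→Analyze, Analyze's earliest start moves from 7 to 0.
New critical path: PCR→Sequence→Image = 5+11+2 = 18 ⇒ 18 hours.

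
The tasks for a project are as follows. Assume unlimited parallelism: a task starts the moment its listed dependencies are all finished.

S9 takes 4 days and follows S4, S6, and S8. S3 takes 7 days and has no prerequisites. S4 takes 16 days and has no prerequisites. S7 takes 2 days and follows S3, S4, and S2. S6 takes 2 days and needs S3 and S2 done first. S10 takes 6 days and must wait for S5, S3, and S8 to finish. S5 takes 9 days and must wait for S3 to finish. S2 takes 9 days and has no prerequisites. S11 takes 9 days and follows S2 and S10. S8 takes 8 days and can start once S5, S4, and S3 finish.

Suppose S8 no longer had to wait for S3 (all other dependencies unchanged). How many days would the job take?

39

With the dependency in place, S3→S5→S8→S10→S11 = 7+9+8+6+9 = 39 sets the finish at 39 days.
Dropping S3→S8 doesn't change S8's earliest start (16); another predecessor still binds.
The longest chain is now S3→S5→S8→S10→S11 = 7+9+8+6+9 = 39, so the job takes 39 days.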